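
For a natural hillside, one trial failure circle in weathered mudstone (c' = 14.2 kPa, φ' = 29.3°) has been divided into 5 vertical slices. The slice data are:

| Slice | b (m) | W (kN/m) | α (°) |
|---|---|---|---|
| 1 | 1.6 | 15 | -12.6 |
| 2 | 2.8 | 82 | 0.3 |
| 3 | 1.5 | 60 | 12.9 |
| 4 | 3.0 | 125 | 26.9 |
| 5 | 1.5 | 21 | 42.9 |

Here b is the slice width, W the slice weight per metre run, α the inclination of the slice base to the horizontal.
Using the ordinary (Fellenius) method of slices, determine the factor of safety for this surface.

Ordinary method of slices: FS = Σ[c'·Δl_i + (W_i cosα_i)·tanφ'] / Σ W_i sinα_i, with Δl_i = b_i / cosα_i.
Slice 1: Δl = 1.6/cos(-12.6°) = 1.639 m; N'_1 = 15·cos(-12.6°) = 14.6; c'Δl = 23.28; W sinα = -3.3
Slice 2: Δl = 2.8/cos0.3° = 2.800 m; N'_2 = 82·cos0.3° = 82.0; c'Δl = 39.76; W sinα = 0.4
Slice 3: Δl = 1.5/cos12.9° = 1.539 m; N'_3 = 60·cos12.9° = 58.5; c'Δl = 21.85; W sinα = 13.4
Slice 4: Δl = 3.0/cos26.9° = 3.364 m; N'_4 = 125·cos26.9° = 111.5; c'Δl = 47.77; W sinα = 56.6
Slice 5: Δl = 1.5/cos42.9° = 2.048 m; N'_5 = 21·cos42.9° = 15.4; c'Δl = 29.08; W sinα = 14.3
Σc'Δl = 161.7 kN/m; ΣN' = 282.0 kN/m; ΣW sinα = 81.4 kN/m
Resisting = 161.7 + 282.0·tan29.3° = 161.7 + 158.2 = 320.0 kN/m
FS = 320.0 / 81.4 = 3.931

FS = 3.93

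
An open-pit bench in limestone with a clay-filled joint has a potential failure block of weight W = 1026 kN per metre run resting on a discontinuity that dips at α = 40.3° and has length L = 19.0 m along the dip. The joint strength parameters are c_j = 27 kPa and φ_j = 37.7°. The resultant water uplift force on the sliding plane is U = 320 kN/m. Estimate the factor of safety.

FS = 1.31

Resolving the block weight along and normal to the plane and applying the Mohr–Coulomb strength on the joint:
N' = W cosα − U = 1026·cos40.3° − 320 = 462.5 kN/m
Driving force T = W sinα = 1026·sin40.3° = 663.6 kN/m
Resisting force R = c_j·L + N'·tanφ_j = 27·19.0 + 462.5·tan37.7° = 513.0 + 357.5 = 870.5 kN/m
FS = R / T = 870.5 / 663.6 = 1.312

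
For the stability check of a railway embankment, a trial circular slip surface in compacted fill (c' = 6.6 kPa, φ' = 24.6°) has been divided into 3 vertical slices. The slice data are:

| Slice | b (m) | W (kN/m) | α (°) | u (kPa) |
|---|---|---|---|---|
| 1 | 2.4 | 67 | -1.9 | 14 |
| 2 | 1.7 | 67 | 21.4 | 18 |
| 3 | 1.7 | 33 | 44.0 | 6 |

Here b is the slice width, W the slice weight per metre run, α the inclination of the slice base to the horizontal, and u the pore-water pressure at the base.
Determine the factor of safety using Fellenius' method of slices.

Ordinary method of slices: FS = Σ[c'·Δl_i + (W_i cosα_i − u_i·Δl_i)·tanφ'] / Σ W_i sinα_i, with Δl_i = b_i / cosα_i.
Slice 1: Δl = 2.4/cos(-1.9°) = 2.401 m; N'_1 = 67·cos(-1.9°) − 14·2.401 = 33.3; c'Δl = 15.85; W sinα = -2.2
Slice 2: Δl = 1.7/cos21.4° = 1.826 m; N'_2 = 67·cos21.4° − 18·1.826 = 29.5; c'Δl = 12.05; W sinα = 24.4
Slice 3: Δl = 1.7/cos44.0° = 2.363 m; N'_3 = 33·cos44.0° − 6·2.363 = 9.6; c'Δl = 15.60; W sinα = 22.9
Σc'Δl = 43.5 kN/m; ΣN' = 72.4 kN/m; ΣW sinα = 45.1 kN/m
Resisting = 43.5 + 72.4·tan24.6° = 43.5 + 33.2 = 76.7 kN/m
FS = 76.7 / 45.1 = 1.698

FS = 1.70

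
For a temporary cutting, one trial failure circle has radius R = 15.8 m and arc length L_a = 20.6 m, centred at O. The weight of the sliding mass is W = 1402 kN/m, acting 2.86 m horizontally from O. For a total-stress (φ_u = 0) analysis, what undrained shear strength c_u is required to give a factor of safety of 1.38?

FS = c_u·L_a·R / (W·d), so c_u = FS·W·d / (L_a·R).
c_u = 1.38·1402·2.86 / (20.60·15.8) = 5533.4 / 325.48 = 17.00 kPa

c_u = 17.0 kPa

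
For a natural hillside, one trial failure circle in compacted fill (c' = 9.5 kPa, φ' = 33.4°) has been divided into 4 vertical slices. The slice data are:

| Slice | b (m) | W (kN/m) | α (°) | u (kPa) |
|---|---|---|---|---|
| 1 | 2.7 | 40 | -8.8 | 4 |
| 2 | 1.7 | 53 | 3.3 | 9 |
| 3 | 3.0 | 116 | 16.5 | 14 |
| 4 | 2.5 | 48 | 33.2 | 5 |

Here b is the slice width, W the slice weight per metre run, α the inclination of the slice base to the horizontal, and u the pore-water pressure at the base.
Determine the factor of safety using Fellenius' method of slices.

FS = 3.65

Ordinary method of slices: FS = Σ[c'·Δl_i + (W_i cosα_i − u_i·Δl_i)·tanφ'] / Σ W_i sinα_i, with Δl_i = b_i / cosα_i.
Slice 1: Δl = 2.7/cos(-8.8°) = 2.732 m; N'_1 = 40·cos(-8.8°) − 4·2.732 = 28.6; c'Δl = 25.96; W sinα = -6.1
Slice 2: Δl = 1.7/cos3.3° = 1.703 m; N'_2 = 53·cos3.3° − 9·1.703 = 37.6; c'Δl = 16.18; W sinα = 3.1
Slice 3: Δl = 3.0/cos16.5° = 3.129 m; N'_3 = 116·cos16.5° − 14·3.129 = 67.4; c'Δl = 29.72; W sinα = 32.9
Slice 4: Δl = 2.5/cos33.2° = 2.988 m; N'_4 = 48·cos33.2° − 5·2.988 = 25.2; c'Δl = 28.38; W sinα = 26.3
Σc'Δl = 100.2 kN/m; ΣN' = 158.8 kN/m; ΣW sinα = 56.2 kN/m
Resisting = 100.2 + 158.8·tan33.4° = 100.2 + 104.7 = 205.0 kN/m
FS = 205.0 / 56.2 = 3.650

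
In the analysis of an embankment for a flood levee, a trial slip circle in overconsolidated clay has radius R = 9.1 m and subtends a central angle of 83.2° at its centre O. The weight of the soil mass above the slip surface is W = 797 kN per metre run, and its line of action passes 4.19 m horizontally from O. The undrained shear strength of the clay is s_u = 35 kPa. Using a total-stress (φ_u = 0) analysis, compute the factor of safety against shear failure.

Taking moments about the centre O, the resisting moment is provided by the undrained shear strength acting along the arc:
Arc length L_a = R·θ = 9.1·(83.2°·π/180) = 9.1·1.4521 = 13.21 m
M_R = s_u·L_a·R = 35·13.21·9.1 = 4208.7 kN·m/m
M_D = W·d = 797·4.19 = 3339.4 kN·m/m
FS = M_R / M_D = 4208.7 / 3339.4 = 1.260

FS = 1.26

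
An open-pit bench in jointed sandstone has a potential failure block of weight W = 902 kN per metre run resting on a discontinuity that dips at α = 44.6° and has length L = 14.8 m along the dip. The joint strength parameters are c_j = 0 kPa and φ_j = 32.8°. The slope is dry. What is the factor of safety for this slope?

Resolving the block weight along and normal to the plane and applying the Mohr–Coulomb strength on the joint:
N' = W cosα = 902·cos44.6° = 642.2 kN/m
Driving force T = W sinα = 902·sin44.6° = 633.3 kN/m
Resisting force R = c_j·L + N'·tanφ_j = 0·14.8 + 642.2·tan32.8° = 0.0 + 413.9 = 413.9 kN/m
FS = R / T = 413.9 / 633.3 = 0.654

FS = 0.65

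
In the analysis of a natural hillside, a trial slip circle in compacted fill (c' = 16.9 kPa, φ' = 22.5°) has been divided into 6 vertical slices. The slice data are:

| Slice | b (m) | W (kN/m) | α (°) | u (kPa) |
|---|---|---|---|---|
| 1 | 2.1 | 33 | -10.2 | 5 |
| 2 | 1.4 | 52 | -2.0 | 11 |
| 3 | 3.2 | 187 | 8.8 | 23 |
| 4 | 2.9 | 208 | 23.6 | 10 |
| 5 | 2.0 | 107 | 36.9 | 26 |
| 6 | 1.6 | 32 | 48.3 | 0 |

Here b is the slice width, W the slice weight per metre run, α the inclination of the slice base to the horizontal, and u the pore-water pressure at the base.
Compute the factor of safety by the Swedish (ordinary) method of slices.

FS = 2.10

Ordinary method of slices: FS = Σ[c'·Δl_i + (W_i cosα_i − u_i·Δl_i)·tanφ'] / Σ W_i sinα_i, with Δl_i = b_i / cosα_i.
Slice 1: Δl = 2.1/cos(-10.2°) = 2.134 m; N'_1 = 33·cos(-10.2°) − 5·2.134 = 21.8; c'Δl = 36.06; W sinα = -5.8
Slice 2: Δl = 1.4/cos(-2.0°) = 1.401 m; N'_2 = 52·cos(-2.0°) − 11·1.401 = 36.6; c'Δl = 23.67; W sinα = -1.8
Slice 3: Δl = 3.2/cos8.8° = 3.238 m; N'_3 = 187·cos8.8° − 23·3.238 = 110.3; c'Δl = 54.72; W sinα = 28.6
Slice 4: Δl = 2.9/cos23.6° = 3.165 m; N'_4 = 208·cos23.6° − 10·3.165 = 159.0; c'Δl = 53.48; W sinα = 83.3
Slice 5: Δl = 2.0/cos36.9° = 2.501 m; N'_5 = 107·cos36.9° − 26·2.501 = 20.5; c'Δl = 42.27; W sinα = 64.2
Slice 6: Δl = 1.6/cos48.3° = 2.405 m; N'_6 = 32·cos48.3° − 0·2.405 = 21.3; c'Δl = 40.65; W sinα = 23.9
Σc'Δl = 250.9 kN/m; ΣN' = 369.5 kN/m; ΣW sinα = 192.4 kN/m
Resisting = 250.9 + 369.5·tan22.5° = 250.9 + 153.0 = 403.9 kN/m
FS = 403.9 / 192.4 = 2.100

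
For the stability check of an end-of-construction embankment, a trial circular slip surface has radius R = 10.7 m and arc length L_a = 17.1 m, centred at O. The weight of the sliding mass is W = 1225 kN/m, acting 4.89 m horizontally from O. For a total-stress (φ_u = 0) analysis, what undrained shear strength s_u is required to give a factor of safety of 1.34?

s_u = 43.9 kPa

FS = s_u·L_a·R / (W·d), so s_u = FS·W·d / (L_a·R).
s_u = 1.34·1225·4.89 / (17.10·10.7) = 8026.9 / 182.97 = 43.87 kPa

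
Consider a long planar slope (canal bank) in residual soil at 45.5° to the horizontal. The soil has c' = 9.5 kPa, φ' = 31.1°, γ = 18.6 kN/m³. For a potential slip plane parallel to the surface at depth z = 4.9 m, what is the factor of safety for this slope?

For an infinite slope with a slip plane parallel to the surface (no pore pressure): FS = [c' + γz cos²β tanφ'] / [γz sinβ cosβ].
γz = 18.6·4.9 = 91.14 kN/m²
Numerator = 9.5 + 91.14·cos²45.5°·tan31.1° = 9.5 + 91.14·0.4913·0.6032 = 36.510 kPa
Denominator = 91.14·sin45.5°·cos45.5° = 91.14·0.7133·0.7009 = 45.563 kPa
FS = 36.510 / 45.563 = 0.801

FS = 0.80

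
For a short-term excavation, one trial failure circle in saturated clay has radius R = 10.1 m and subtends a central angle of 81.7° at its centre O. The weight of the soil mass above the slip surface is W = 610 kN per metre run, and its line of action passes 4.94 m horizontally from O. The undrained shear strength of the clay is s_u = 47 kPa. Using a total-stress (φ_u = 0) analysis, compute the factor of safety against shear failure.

Taking moments about the centre O, the resisting moment is provided by the undrained shear strength acting along the arc:
Arc length L_a = R·θ = 10.1·(81.7°·π/180) = 10.1·1.4259 = 14.40 m
M_R = s_u·L_a·R = 47·14.40·10.1 = 6836.6 kN·m/m
M_D = W·d = 610·4.94 = 3013.4 kN·m/m
FS = M_R / M_D = 6836.6 / 3013.4 = 2.269

FS = 2.27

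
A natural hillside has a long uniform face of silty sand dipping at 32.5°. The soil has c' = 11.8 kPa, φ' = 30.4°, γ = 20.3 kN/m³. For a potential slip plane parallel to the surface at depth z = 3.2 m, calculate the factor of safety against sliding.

FS = 1.32

For an infinite slope with a slip plane parallel to the surface (no pore pressure): FS = [c' + γz cos²β tanφ'] / [γz sinβ cosβ].
γz = 20.3·3.2 = 64.96 kN/m²
Numerator = 11.8 + 64.96·cos²32.5°·tan30.4° = 11.8 + 64.96·0.7113·0.5867 = 38.909 kPa
Denominator = 64.96·sin32.5°·cos32.5° = 64.96·0.5373·0.8434 = 29.437 kPa
FS = 38.909 / 29.437 = 1.322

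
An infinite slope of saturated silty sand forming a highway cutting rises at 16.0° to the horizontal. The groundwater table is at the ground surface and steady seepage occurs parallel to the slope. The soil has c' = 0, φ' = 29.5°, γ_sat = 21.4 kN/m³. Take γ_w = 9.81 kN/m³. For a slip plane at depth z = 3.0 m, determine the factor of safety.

FS = 1.07

With seepage parallel to the slope and the water table at the surface, the effective normal stress on the slip plane uses the buoyant unit weight γ' = γ_sat − γ_w while the driving shear stress uses γ_sat:
FS = [c' + γ' z cos²β tanφ'] / [γ_sat z sinβ cosβ]
(For c' = 0 this reduces to FS = (γ'/γ_sat)·tanφ'/tanβ.)
γ' = 21.4 − 9.81 = 11.59 kN/m³
Numerator = 0.0 + 11.59·3.0·cos²16.0°·tan29.5° = 0.0 + 11.59·3.0·0.9240·0.5658 = 18.177 kPa
Denominator = 21.4·3.0·sin16.0°·cos16.0° = 21.4·3.0·0.2756·0.9613 = 17.010 kPa
FS = 18.177 / 17.010 = 1.069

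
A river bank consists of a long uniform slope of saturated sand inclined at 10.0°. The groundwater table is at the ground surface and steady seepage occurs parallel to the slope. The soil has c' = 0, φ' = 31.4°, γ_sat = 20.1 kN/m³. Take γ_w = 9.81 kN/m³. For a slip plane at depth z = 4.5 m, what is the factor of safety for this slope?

FS = 1.77

With seepage parallel to the slope and the water table at the surface, the effective normal stress on the slip plane uses the buoyant unit weight γ' = γ_sat − γ_w while the driving shear stress uses γ_sat:
FS = [c' + γ' z cos²β tanφ'] / [γ_sat z sinβ cosβ]
(For c' = 0 this reduces to FS = (γ'/γ_sat)·tanφ'/tanβ.)
γ' = 20.1 − 9.81 = 10.29 kN/m³
Numerator = 0.0 + 10.29·4.5·cos²10.0°·tan31.4° = 0.0 + 10.29·4.5·0.9698·0.6104 = 27.412 kPa
Denominator = 20.1·4.5·sin10.0°·cos10.0° = 20.1·4.5·0.1736·0.9848 = 15.468 kPa
FS = 27.412 / 15.468 = 1.772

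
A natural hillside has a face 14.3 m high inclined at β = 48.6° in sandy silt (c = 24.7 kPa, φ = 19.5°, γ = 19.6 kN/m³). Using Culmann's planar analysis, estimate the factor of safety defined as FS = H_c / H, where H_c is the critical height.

H_c = (4c/γ) · sinβ cosφ / [1 − cos(β − φ)]
    = (4·24.7/19.6) · sin48.6°·cos19.5° / [1 − cos29.1°]
    = 5.041 · 0.7071 / 0.1262 = 28.24 m
FS = H_c / H = 28.24 / 14.3 = 1.975

FS = 1.97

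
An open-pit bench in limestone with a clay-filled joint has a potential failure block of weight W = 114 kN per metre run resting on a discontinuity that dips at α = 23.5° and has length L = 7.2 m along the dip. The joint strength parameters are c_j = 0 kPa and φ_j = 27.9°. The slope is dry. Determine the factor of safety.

Resolving the block weight along and normal to the plane and applying the Mohr–Coulomb strength on the joint:
N' = W cosα = 114·cos23.5° = 104.5 kN/m
Driving force T = W sinα = 114·sin23.5° = 45.5 kN/m
Resisting force R = c_j·L + N'·tanφ_j = 0·7.2 + 104.5·tan27.9° = 0.0 + 55.4 = 55.4 kN/m
FS = R / T = 55.4 / 45.5 = 1.218

FS = 1.22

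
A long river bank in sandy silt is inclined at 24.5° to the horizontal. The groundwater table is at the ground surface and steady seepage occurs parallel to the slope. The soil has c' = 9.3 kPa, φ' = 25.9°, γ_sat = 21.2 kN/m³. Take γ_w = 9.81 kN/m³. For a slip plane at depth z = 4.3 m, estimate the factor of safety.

With seepage parallel to the slope and the water table at the surface, the effective normal stress on the slip plane uses the buoyant unit weight γ' = γ_sat − γ_w while the driving shear stress uses γ_sat:
FS = [c' + γ' z cos²β tanφ'] / [γ_sat z sinβ cosβ]
γ' = 21.2 − 9.81 = 11.39 kN/m³
Numerator = 9.3 + 11.39·4.3·cos²24.5°·tan25.9° = 9.3 + 11.39·4.3·0.8280·0.4856 = 28.992 kPa
Denominator = 21.2·4.3·sin24.5°·cos24.5° = 21.2·4.3·0.4147·0.9100 = 34.400 kPa
FS = 28.992 / 34.400 = 0.843

FS = 0.84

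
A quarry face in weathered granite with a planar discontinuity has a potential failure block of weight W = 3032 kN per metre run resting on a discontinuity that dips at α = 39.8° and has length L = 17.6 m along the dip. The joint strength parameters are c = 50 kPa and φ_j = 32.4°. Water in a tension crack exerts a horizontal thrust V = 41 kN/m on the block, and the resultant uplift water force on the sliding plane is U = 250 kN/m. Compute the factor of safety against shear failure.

Resolving the block weight along and normal to the plane and applying the Mohr–Coulomb strength on the joint:
N' = W cosα − U − V sinα = 3032·cos39.8° − 250 − 41·sin39.8° = 2053.2 kN/m
Driving force T = W sinα + V cosα = 3032·sin39.8° + 41·cos39.8° = 1972.3 kN/m
Resisting force R = c·L + N'·tanφ_j = 50·17.6 + 2053.2·tan32.4° = 880.0 + 1303.0 = 2183.0 kN/m
FS = R / T = 2183.0 / 1972.3 = 1.107

FS = 1.11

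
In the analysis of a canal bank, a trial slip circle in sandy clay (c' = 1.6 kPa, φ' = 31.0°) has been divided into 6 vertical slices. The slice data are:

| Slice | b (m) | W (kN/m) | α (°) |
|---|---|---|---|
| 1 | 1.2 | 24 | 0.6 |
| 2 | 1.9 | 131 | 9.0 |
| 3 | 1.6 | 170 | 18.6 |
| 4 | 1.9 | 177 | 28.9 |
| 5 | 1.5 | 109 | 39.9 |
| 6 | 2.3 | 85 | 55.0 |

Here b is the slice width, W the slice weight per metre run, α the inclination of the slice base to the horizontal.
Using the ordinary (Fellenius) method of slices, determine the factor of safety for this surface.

Ordinary method of slices: FS = Σ[c'·Δl_i + (W_i cosα_i)·tanφ'] / Σ W_i sinα_i, with Δl_i = b_i / cosα_i.
Slice 1: Δl = 1.2/cos0.6° = 1.200 m; N'_1 = 24·cos0.6° = 24.0; c'Δl = 1.92; W sinα = 0.3
Slice 2: Δl = 1.9/cos9.0° = 1.924 m; N'_2 = 131·cos9.0° = 129.4; c'Δl = 3.08; W sinα = 20.5
Slice 3: Δl = 1.6/cos18.6° = 1.688 m; N'_3 = 170·cos18.6° = 161.1; c'Δl = 2.70; W sinα = 54.2
Slice 4: Δl = 1.9/cos28.9° = 2.170 m; N'_4 = 177·cos28.9° = 155.0; c'Δl = 3.47; W sinα = 85.5
Slice 5: Δl = 1.5/cos39.9° = 1.955 m; N'_5 = 109·cos39.9° = 83.6; c'Δl = 3.13; W sinα = 69.9
Slice 6: Δl = 2.3/cos55.0° = 4.010 m; N'_6 = 85·cos55.0° = 48.8; c'Δl = 6.42; W sinα = 69.6
Σc'Δl = 20.7 kN/m; ΣN' = 601.8 kN/m; ΣW sinα = 300.1 kN/m
Resisting = 20.7 + 601.8·tan31.0° = 20.7 + 361.6 = 382.3 kN/m
FS = 382.3 / 300.1 = 1.274

FS = 1.27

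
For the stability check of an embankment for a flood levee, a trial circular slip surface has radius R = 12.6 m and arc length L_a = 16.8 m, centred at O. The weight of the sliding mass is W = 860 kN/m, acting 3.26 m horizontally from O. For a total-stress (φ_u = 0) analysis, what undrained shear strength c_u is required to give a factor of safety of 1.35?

c_u = 17.9 kPa

FS = c_u·L_a·R / (W·d), so c_u = FS·W·d / (L_a·R).
c_u = 1.35·860·3.26 / (16.80·12.6) = 3784.9 / 211.68 = 17.88 kPa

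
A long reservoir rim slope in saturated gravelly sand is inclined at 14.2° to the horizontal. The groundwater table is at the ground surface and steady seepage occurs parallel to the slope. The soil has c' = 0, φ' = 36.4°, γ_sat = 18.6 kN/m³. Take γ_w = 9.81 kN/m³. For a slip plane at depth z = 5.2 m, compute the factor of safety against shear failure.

FS = 1.38

With seepage parallel to the slope and the water table at the surface, the effective normal stress on the slip plane uses the buoyant unit weight γ' = γ_sat − γ_w while the driving shear stress uses γ_sat:
FS = [c' + γ' z cos²β tanφ'] / [γ_sat z sinβ cosβ]
(For c' = 0 this reduces to FS = (γ'/γ_sat)·tanφ'/tanβ.)
γ' = 18.6 − 9.81 = 8.79 kN/m³
Numerator = 0.0 + 8.79·5.2·cos²14.2°·tan36.4° = 0.0 + 8.79·5.2·0.9398·0.7373 = 31.671 kPa
Denominator = 18.6·5.2·sin14.2°·cos14.2° = 18.6·5.2·0.2453·0.9694 = 23.001 kPa
FS = 31.671 / 23.001 = 1.377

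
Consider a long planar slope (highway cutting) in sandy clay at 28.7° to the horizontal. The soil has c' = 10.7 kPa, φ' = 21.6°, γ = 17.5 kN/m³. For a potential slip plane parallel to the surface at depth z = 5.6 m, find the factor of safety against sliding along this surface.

For an infinite slope with a slip plane parallel to the surface (no pore pressure): FS = [c' + γz cos²β tanφ'] / [γz sinβ cosβ].
γz = 17.5·5.6 = 98.00 kN/m²
Numerator = 10.7 + 98.00·cos²28.7°·tan21.6° = 10.7 + 98.00·0.7694·0.3959 = 40.553 kPa
Denominator = 98.00·sin28.7°·cos28.7° = 98.00·0.4802·0.8771 = 41.280 kPa
FS = 40.553 / 41.280 = 0.982

FS = 0.98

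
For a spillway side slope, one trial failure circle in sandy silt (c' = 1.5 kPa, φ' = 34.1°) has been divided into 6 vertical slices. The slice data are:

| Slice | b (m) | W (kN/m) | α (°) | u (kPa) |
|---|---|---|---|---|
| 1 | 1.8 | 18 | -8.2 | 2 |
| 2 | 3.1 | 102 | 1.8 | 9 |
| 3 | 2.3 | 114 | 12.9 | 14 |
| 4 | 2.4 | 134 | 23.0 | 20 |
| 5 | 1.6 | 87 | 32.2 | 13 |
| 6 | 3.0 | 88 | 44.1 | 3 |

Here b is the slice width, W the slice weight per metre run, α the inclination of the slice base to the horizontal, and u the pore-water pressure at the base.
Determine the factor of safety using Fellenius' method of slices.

Ordinary method of slices: FS = Σ[c'·Δl_i + (W_i cosα_i − u_i·Δl_i)·tanφ'] / Σ W_i sinα_i, with Δl_i = b_i / cosα_i.
Slice 1: Δl = 1.8/cos(-8.2°) = 1.819 m; N'_1 = 18·cos(-8.2°) − 2·1.819 = 14.2; c'Δl = 2.73; W sinα = -2.6
Slice 2: Δl = 3.1/cos1.8° = 3.102 m; N'_2 = 102·cos1.8° − 9·3.102 = 74.0; c'Δl = 4.65; W sinα = 3.2
Slice 3: Δl = 2.3/cos12.9° = 2.360 m; N'_3 = 114·cos12.9° − 14·2.360 = 78.1; c'Δl = 3.54; W sinα = 25.5
Slice 4: Δl = 2.4/cos23.0° = 2.607 m; N'_4 = 134·cos23.0° − 20·2.607 = 71.2; c'Δl = 3.91; W sinα = 52.4
Slice 5: Δl = 1.6/cos32.2° = 1.891 m; N'_5 = 87·cos32.2° − 13·1.891 = 49.0; c'Δl = 2.84; W sinα = 46.4
Slice 6: Δl = 3.0/cos44.1° = 4.178 m; N'_6 = 88·cos44.1° − 3·4.178 = 50.7; c'Δl = 6.27; W sinα = 61.2
Σc'Δl = 23.9 kN/m; ΣN' = 337.2 kN/m; ΣW sinα = 186.0 kN/m
Resisting = 23.9 + 337.2·tan34.1° = 23.9 + 228.3 = 252.2 kN/m
FS = 252.2 / 186.0 = 1.356

FS = 1.36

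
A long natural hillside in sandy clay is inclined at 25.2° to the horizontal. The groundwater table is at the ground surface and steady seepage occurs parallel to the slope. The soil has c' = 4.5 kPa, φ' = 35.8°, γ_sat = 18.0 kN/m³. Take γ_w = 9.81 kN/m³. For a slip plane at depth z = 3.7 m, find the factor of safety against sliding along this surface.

FS = 0.87

With seepage parallel to the slope and the water table at the surface, the effective normal stress on the slip plane uses the buoyant unit weight γ' = γ_sat − γ_w while the driving shear stress uses γ_sat:
FS = [c' + γ' z cos²β tanφ'] / [γ_sat z sinβ cosβ]
γ' = 18.0 − 9.81 = 8.19 kN/m³
Numerator = 4.5 + 8.19·3.7·cos²25.2°·tan35.8° = 4.5 + 8.19·3.7·0.8187·0.7212 = 22.393 kPa
Denominator = 18.0·3.7·sin25.2°·cos25.2° = 18.0·3.7·0.4258·0.9048 = 25.658 kPa
FS = 22.393 / 25.658 = 0.873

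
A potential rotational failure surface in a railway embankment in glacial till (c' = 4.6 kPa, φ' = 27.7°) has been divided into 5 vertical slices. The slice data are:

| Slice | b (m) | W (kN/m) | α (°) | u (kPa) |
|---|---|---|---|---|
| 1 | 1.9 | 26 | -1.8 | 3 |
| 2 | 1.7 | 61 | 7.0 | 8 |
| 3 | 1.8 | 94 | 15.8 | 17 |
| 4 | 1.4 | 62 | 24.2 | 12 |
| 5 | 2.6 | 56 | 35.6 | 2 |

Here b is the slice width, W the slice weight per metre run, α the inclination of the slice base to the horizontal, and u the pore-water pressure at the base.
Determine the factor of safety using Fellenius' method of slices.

Ordinary method of slices: FS = Σ[c'·Δl_i + (W_i cosα_i − u_i·Δl_i)·tanφ'] / Σ W_i sinα_i, with Δl_i = b_i / cosα_i.
Slice 1: Δl = 1.9/cos(-1.8°) = 1.901 m; N'_1 = 26·cos(-1.8°) − 3·1.901 = 20.3; c'Δl = 8.74; W sinα = -0.8
Slice 2: Δl = 1.7/cos7.0° = 1.713 m; N'_2 = 61·cos7.0° − 8·1.713 = 46.8; c'Δl = 7.88; W sinα = 7.4
Slice 3: Δl = 1.8/cos15.8° = 1.871 m; N'_3 = 94·cos15.8° − 17·1.871 = 58.6; c'Δl = 8.61; W sinα = 25.6
Slice 4: Δl = 1.4/cos24.2° = 1.535 m; N'_4 = 62·cos24.2° − 12·1.535 = 38.1; c'Δl = 7.06; W sinα = 25.4
Slice 5: Δl = 2.6/cos35.6° = 3.198 m; N'_5 = 56·cos35.6° − 2·3.198 = 39.1; c'Δl = 14.71; W sinα = 32.6
Σc'Δl = 47.0 kN/m; ΣN' = 203.0 kN/m; ΣW sinα = 90.2 kN/m
Resisting = 47.0 + 203.0·tan27.7° = 47.0 + 106.6 = 153.6 kN/m
FS = 153.6 / 90.2 = 1.702

FS = 1.70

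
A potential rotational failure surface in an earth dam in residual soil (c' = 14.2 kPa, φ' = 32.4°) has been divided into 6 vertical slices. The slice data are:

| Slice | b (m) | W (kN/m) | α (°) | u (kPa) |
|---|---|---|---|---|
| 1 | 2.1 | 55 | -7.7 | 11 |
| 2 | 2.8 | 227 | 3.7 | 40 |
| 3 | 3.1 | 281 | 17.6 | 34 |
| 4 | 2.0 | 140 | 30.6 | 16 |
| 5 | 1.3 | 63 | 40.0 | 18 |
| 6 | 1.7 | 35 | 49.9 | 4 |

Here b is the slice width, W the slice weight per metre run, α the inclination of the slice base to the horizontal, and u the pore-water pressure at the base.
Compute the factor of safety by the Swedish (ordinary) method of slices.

Ordinary method of slices: FS = Σ[c'·Δl_i + (W_i cosα_i − u_i·Δl_i)·tanφ'] / Σ W_i sinα_i, with Δl_i = b_i / cosα_i.
Slice 1: Δl = 2.1/cos(-7.7°) = 2.119 m; N'_1 = 55·cos(-7.7°) − 11·2.119 = 31.2; c'Δl = 30.09; W sinα = -7.4
Slice 2: Δl = 2.8/cos3.7° = 2.806 m; N'_2 = 227·cos3.7° − 40·2.806 = 114.3; c'Δl = 39.84; W sinα = 14.6
Slice 3: Δl = 3.1/cos17.6° = 3.252 m; N'_3 = 281·cos17.6° − 34·3.252 = 157.3; c'Δl = 46.18; W sinα = 85.0
Slice 4: Δl = 2.0/cos30.6° = 2.324 m; N'_4 = 140·cos30.6° − 16·2.324 = 83.3; c'Δl = 32.99; W sinα = 71.3
Slice 5: Δl = 1.3/cos40.0° = 1.697 m; N'_5 = 63·cos40.0° − 18·1.697 = 17.7; c'Δl = 24.10; W sinα = 40.5
Slice 6: Δl = 1.7/cos49.9° = 2.639 m; N'_6 = 35·cos49.9° − 4·2.639 = 12.0; c'Δl = 37.48; W sinα = 26.8
Σc'Δl = 210.7 kN/m; ΣN' = 415.8 kN/m; ΣW sinα = 230.8 kN/m
Resisting = 210.7 + 415.8·tan32.4° = 210.7 + 263.9 = 474.6 kN/m
FS = 474.6 / 230.8 = 2.056

FS = 2.06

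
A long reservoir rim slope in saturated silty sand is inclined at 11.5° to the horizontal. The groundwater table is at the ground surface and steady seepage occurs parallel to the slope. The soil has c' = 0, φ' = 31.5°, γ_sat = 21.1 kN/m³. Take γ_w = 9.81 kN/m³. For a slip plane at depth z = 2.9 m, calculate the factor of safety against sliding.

FS = 1.61

With seepage parallel to the slope and the water table at the surface, the effective normal stress on the slip plane uses the buoyant unit weight γ' = γ_sat − γ_w while the driving shear stress uses γ_sat:
FS = [c' + γ' z cos²β tanφ'] / [γ_sat z sinβ cosβ]
(For c' = 0 this reduces to FS = (γ'/γ_sat)·tanφ'/tanβ.)
γ' = 21.1 − 9.81 = 11.29 kN/m³
Numerator = 0.0 + 11.29·2.9·cos²11.5°·tan31.5° = 0.0 + 11.29·2.9·0.9603·0.6128 = 19.266 kPa
Denominator = 21.1·2.9·sin11.5°·cos11.5° = 21.1·2.9·0.1994·0.9799 = 11.954 kPa
FS = 19.266 / 11.954 = 1.612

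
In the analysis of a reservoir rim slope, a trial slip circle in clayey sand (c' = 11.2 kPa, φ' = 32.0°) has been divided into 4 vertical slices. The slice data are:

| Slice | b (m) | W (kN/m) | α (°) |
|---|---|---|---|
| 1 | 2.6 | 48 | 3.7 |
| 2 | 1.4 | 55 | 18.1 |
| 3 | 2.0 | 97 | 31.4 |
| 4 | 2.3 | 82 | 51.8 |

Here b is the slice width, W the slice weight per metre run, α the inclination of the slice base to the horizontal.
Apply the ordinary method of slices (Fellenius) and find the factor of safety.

FS = 1.92

Ordinary method of slices: FS = Σ[c'·Δl_i + (W_i cosα_i)·tanφ'] / Σ W_i sinα_i, with Δl_i = b_i / cosα_i.
Slice 1: Δl = 2.6/cos3.7° = 2.605 m; N'_1 = 48·cos3.7° = 47.9; c'Δl = 29.18; W sinα = 3.1
Slice 2: Δl = 1.4/cos18.1° = 1.473 m; N'_2 = 55·cos18.1° = 52.3; c'Δl = 16.50; W sinα = 17.1
Slice 3: Δl = 2.0/cos31.4° = 2.343 m; N'_3 = 97·cos31.4° = 82.8; c'Δl = 26.24; W sinα = 50.5
Slice 4: Δl = 2.3/cos51.8° = 3.719 m; N'_4 = 82·cos51.8° = 50.7; c'Δl = 41.66; W sinα = 64.4
Σc'Δl = 113.6 kN/m; ΣN' = 233.7 kN/m; ΣW sinα = 135.2 kN/m
Resisting = 113.6 + 233.7·tan32.0° = 113.6 + 146.0 = 259.6 kN/m
FS = 259.6 / 135.2 = 1.921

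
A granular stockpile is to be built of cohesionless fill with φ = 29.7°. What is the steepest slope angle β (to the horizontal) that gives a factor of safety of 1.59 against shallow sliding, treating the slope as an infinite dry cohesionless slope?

β = 19.7°

For an infinite dry cohesionless slope FS = tanφ/tanβ, so tanβ = tanφ / FS.
tanβ = tan29.7° / 1.59 = 0.5704 / 1.59 = 0.3587
β = arctan(0.3587) = 19.73°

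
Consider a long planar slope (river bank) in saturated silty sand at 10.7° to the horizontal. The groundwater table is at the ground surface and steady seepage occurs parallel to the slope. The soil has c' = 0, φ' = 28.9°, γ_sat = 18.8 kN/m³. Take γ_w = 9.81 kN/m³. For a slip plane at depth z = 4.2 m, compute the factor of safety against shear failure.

FS = 1.40

With seepage parallel to the slope and the water table at the surface, the effective normal stress on the slip plane uses the buoyant unit weight γ' = γ_sat − γ_w while the driving shear stress uses γ_sat:
FS = [c' + γ' z cos²β tanφ'] / [γ_sat z sinβ cosβ]
(For c' = 0 this reduces to FS = (γ'/γ_sat)·tanφ'/tanβ.)
γ' = 18.8 − 9.81 = 8.99 kN/m³
Numerator = 0.0 + 8.99·4.2·cos²10.7°·tan28.9° = 0.0 + 8.99·4.2·0.9655·0.5520 = 20.125 kPa
Denominator = 18.8·4.2·sin10.7°·cos10.7° = 18.8·4.2·0.1857·0.9826 = 14.405 kPa
FS = 20.125 / 14.405 = 1.397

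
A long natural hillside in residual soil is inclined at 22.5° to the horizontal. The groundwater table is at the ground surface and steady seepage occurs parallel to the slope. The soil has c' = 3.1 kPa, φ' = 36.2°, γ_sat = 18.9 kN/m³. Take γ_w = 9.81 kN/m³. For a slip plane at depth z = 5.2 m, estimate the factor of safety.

With seepage parallel to the slope and the water table at the surface, the effective normal stress on the slip plane uses the buoyant unit weight γ' = γ_sat − γ_w while the driving shear stress uses γ_sat:
FS = [c' + γ' z cos²β tanφ'] / [γ_sat z sinβ cosβ]
γ' = 18.9 − 9.81 = 9.09 kN/m³
Numerator = 3.1 + 9.09·5.2·cos²22.5°·tan36.2° = 3.1 + 9.09·5.2·0.8536·0.7319 = 32.629 kPa
Denominator = 18.9·5.2·sin22.5°·cos22.5° = 18.9·5.2·0.3827·0.9239 = 34.747 kPa
FS = 32.629 / 34.747 = 0.939

FS = 0.94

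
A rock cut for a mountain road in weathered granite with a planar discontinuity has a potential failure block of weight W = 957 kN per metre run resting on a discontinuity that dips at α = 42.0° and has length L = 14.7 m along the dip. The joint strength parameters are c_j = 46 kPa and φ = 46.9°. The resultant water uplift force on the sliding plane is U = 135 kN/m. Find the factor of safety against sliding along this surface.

FS = 2.02

Resolving the block weight along and normal to the plane and applying the Mohr–Coulomb strength on the joint:
N' = W cosα − U = 957·cos42.0° − 135 = 576.2 kN/m
Driving force T = W sinα = 957·sin42.0° = 640.4 kN/m
Resisting force R = c_j·L + N'·tanφ = 46·14.7 + 576.2·tan46.9° = 676.2 + 615.7 = 1291.9 kN/m
FS = R / T = 1291.9 / 640.4 = 2.018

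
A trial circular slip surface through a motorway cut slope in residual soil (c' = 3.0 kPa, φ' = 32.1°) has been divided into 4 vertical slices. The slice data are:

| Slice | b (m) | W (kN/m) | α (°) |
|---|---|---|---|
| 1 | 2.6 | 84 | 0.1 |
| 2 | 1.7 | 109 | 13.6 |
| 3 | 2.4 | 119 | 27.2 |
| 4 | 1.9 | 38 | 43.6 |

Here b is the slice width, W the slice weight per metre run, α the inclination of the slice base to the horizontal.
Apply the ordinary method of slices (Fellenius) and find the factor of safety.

Ordinary method of slices: FS = Σ[c'·Δl_i + (W_i cosα_i)·tanφ'] / Σ W_i sinα_i, with Δl_i = b_i / cosα_i.
Slice 1: Δl = 2.6/cos0.1° = 2.600 m; N'_1 = 84·cos0.1° = 84.0; c'Δl = 7.80; W sinα = 0.1
Slice 2: Δl = 1.7/cos13.6° = 1.749 m; N'_2 = 109·cos13.6° = 105.9; c'Δl = 5.25; W sinα = 25.6
Slice 3: Δl = 2.4/cos27.2° = 2.698 m; N'_3 = 119·cos27.2° = 105.8; c'Δl = 8.10; W sinα = 54.4
Slice 4: Δl = 1.9/cos43.6° = 2.624 m; N'_4 = 38·cos43.6° = 27.5; c'Δl = 7.87; W sinα = 26.2
Σc'Δl = 29.0 kN/m; ΣN' = 323.3 kN/m; ΣW sinα = 106.4 kN/m
Resisting = 29.0 + 323.3·tan32.1° = 29.0 + 202.8 = 231.8 kN/m
FS = 231.8 / 106.4 = 2.179

FS = 2.18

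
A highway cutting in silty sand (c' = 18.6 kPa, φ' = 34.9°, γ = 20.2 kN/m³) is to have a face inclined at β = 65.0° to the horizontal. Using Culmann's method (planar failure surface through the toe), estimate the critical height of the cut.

H_c = 20.30 m

Culmann's analysis gives the critical failure plane at α_cr = (β + φ')/2 = (65.0 + 34.9)/2 = 50.0°, and the critical height
H_c = (4c'/γ) · sinβ cosφ' / [1 − cos(β − φ')]
    = (4·18.6/20.2) · sin65.0°·cos34.9° / [1 − cos(30.1°)]
    = 3.683 · 0.9063·0.8202 / [1 − 0.8652]
    = 3.683 · 0.7433 / 0.1348
    = 20.30 m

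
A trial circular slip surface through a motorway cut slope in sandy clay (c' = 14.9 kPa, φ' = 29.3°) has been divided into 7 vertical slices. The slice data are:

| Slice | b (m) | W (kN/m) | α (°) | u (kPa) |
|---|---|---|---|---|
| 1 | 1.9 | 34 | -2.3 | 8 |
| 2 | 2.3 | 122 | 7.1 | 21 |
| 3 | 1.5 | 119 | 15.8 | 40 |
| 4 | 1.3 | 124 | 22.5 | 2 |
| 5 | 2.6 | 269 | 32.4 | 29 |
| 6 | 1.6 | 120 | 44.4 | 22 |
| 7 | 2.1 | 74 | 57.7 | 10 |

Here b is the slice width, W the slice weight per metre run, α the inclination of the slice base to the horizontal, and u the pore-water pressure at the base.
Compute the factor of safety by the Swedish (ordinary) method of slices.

Ordinary method of slices: FS = Σ[c'·Δl_i + (W_i cosα_i − u_i·Δl_i)·tanφ'] / Σ W_i sinα_i, with Δl_i = b_i / cosα_i.
Slice 1: Δl = 1.9/cos(-2.3°) = 1.902 m; N'_1 = 34·cos(-2.3°) − 8·1.902 = 18.8; c'Δl = 28.33; W sinα = -1.4
Slice 2: Δl = 2.3/cos7.1° = 2.318 m; N'_2 = 122·cos7.1° − 21·2.318 = 72.4; c'Δl = 34.53; W sinα = 15.1
Slice 3: Δl = 1.5/cos15.8° = 1.559 m; N'_3 = 119·cos15.8° − 40·1.559 = 52.1; c'Δl = 23.23; W sinα = 32.4
Slice 4: Δl = 1.3/cos22.5° = 1.407 m; N'_4 = 124·cos22.5° − 2·1.407 = 111.7; c'Δl = 20.97; W sinα = 47.5
Slice 5: Δl = 2.6/cos32.4° = 3.079 m; N'_5 = 269·cos32.4° − 29·3.079 = 137.8; c'Δl = 45.88; W sinα = 144.1
Slice 6: Δl = 1.6/cos44.4° = 2.239 m; N'_6 = 120·cos44.4° − 22·2.239 = 36.5; c'Δl = 33.37; W sinα = 84.0
Slice 7: Δl = 2.1/cos57.7° = 3.930 m; N'_7 = 74·cos57.7° − 10·3.930 = 0.2; c'Δl = 58.56; W sinα = 62.5
Σc'Δl = 244.9 kN/m; ΣN' = 429.6 kN/m; ΣW sinα = 384.2 kN/m
Resisting = 244.9 + 429.6·tan29.3° = 244.9 + 241.1 = 485.9 kN/m
FS = 485.9 / 384.2 = 1.265

FS = 1.26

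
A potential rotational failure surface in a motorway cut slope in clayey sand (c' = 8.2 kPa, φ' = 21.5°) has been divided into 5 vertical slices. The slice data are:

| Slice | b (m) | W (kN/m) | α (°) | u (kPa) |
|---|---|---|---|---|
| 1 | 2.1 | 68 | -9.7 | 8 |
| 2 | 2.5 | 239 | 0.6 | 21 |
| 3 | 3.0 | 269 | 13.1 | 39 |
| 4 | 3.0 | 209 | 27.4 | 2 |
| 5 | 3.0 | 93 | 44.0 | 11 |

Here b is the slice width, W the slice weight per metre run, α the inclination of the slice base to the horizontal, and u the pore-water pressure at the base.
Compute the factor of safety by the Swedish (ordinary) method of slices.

Ordinary method of slices: FS = Σ[c'·Δl_i + (W_i cosα_i − u_i·Δl_i)·tanφ'] / Σ W_i sinα_i, with Δl_i = b_i / cosα_i.
Slice 1: Δl = 2.1/cos(-9.7°) = 2.130 m; N'_1 = 68·cos(-9.7°) − 8·2.130 = 50.0; c'Δl = 17.47; W sinα = -11.5
Slice 2: Δl = 2.5/cos0.6° = 2.500 m; N'_2 = 239·cos0.6° − 21·2.500 = 186.5; c'Δl = 20.50; W sinα = 2.5
Slice 3: Δl = 3.0/cos13.1° = 3.080 m; N'_3 = 269·cos13.1° − 39·3.080 = 141.9; c'Δl = 25.26; W sinα = 61.0
Slice 4: Δl = 3.0/cos27.4° = 3.379 m; N'_4 = 209·cos27.4° − 2·3.379 = 178.8; c'Δl = 27.71; W sinα = 96.2
Slice 5: Δl = 3.0/cos44.0° = 4.170 m; N'_5 = 93·cos44.0° − 11·4.170 = 21.0; c'Δl = 34.20; W sinα = 64.6
Σc'Δl = 125.1 kN/m; ΣN' = 578.2 kN/m; ΣW sinα = 212.8 kN/m
Resisting = 125.1 + 578.2·tan21.5° = 125.1 + 227.7 = 352.9 kN/m
FS = 352.9 / 212.8 = 1.658

FS = 1.66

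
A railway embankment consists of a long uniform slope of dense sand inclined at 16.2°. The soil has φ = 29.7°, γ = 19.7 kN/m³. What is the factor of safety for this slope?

FS = 1.96

For a dry cohesionless infinite slope the factor of safety is FS = tanφ / tanβ.
FS = tan29.7° / tan16.2° = 0.5704 / 0.2905 = 1.963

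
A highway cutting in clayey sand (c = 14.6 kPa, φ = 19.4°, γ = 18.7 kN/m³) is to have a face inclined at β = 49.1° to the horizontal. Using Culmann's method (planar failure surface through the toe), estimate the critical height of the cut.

Culmann's analysis gives the critical failure plane at α_cr = (β + φ)/2 = (49.1 + 19.4)/2 = 34.2°, and the critical height
H_c = (4c/γ) · sinβ cosφ / [1 − cos(β − φ)]
    = (4·14.6/18.7) · sin49.1°·cos19.4° / [1 − cos(29.7°)]
    = 3.123 · 0.7559·0.9432 / [1 − 0.8686]
    = 3.123 · 0.7129 / 0.1314
    = 16.95 m

H_c = 16.95 m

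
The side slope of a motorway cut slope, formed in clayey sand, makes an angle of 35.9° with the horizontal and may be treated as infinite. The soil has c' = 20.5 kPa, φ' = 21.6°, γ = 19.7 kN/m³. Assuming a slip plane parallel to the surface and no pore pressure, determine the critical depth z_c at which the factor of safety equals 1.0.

z_c = 4.84 m

Setting FS = 1.00 in FS = [c' + γz cos²β tanφ'] / [γz sinβ cosβ] and solving for z:
z = c' / [γ cosβ (FS·sinβ − cosβ·tanφ')]
  = 20.5 / [19.7·cos35.9°·(1.00·sin35.9° − cos35.9°·tan21.6°)]
  = 20.5 / [19.7·0.8100·(1.00·0.5864 − 0.8100·0.3959)]
  = 20.5 / 4.2393 = 4.836 m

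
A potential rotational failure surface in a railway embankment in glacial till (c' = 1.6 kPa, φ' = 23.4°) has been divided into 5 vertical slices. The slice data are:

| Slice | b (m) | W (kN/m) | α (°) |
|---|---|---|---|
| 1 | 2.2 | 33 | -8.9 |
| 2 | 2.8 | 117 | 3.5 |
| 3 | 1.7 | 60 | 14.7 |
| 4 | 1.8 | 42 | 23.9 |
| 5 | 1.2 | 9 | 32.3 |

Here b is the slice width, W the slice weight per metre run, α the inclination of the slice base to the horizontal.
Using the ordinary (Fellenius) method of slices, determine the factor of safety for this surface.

FS = 3.22

Ordinary method of slices: FS = Σ[c'·Δl_i + (W_i cosα_i)·tanφ'] / Σ W_i sinα_i, with Δl_i = b_i / cosα_i.
Slice 1: Δl = 2.2/cos(-8.9°) = 2.227 m; N'_1 = 33·cos(-8.9°) = 32.6; c'Δl = 3.56; W sinα = -5.1
Slice 2: Δl = 2.8/cos3.5° = 2.805 m; N'_2 = 117·cos3.5° = 116.8; c'Δl = 4.49; W sinα = 7.1
Slice 3: Δl = 1.7/cos14.7° = 1.758 m; N'_3 = 60·cos14.7° = 58.0; c'Δl = 2.81; W sinα = 15.2
Slice 4: Δl = 1.8/cos23.9° = 1.969 m; N'_4 = 42·cos23.9° = 38.4; c'Δl = 3.15; W sinα = 17.0
Slice 5: Δl = 1.2/cos32.3° = 1.420 m; N'_5 = 9·cos32.3° = 7.6; c'Δl = 2.27; W sinα = 4.8
Σc'Δl = 16.3 kN/m; ΣN' = 253.4 kN/m; ΣW sinα = 39.1 kN/m
Resisting = 16.3 + 253.4·tan23.4° = 16.3 + 109.7 = 126.0 kN/m
FS = 126.0 / 39.1 = 3.222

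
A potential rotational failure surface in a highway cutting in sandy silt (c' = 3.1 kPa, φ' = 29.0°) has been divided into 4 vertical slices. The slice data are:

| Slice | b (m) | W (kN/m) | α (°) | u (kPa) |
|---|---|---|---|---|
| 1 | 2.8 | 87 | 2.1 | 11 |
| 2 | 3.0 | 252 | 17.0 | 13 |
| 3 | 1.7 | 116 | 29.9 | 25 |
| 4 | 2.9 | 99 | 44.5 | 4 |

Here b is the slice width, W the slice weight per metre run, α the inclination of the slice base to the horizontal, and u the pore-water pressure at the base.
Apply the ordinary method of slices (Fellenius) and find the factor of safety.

Ordinary method of slices: FS = Σ[c'·Δl_i + (W_i cosα_i − u_i·Δl_i)·tanφ'] / Σ W_i sinα_i, with Δl_i = b_i / cosα_i.
Slice 1: Δl = 2.8/cos2.1° = 2.802 m; N'_1 = 87·cos2.1° − 11·2.802 = 56.1; c'Δl = 8.69; W sinα = 3.2
Slice 2: Δl = 3.0/cos17.0° = 3.137 m; N'_2 = 252·cos17.0° − 13·3.137 = 200.2; c'Δl = 9.72; W sinα = 73.7
Slice 3: Δl = 1.7/cos29.9° = 1.961 m; N'_3 = 116·cos29.9° − 25·1.961 = 51.5; c'Δl = 6.08; W sinα = 57.8
Slice 4: Δl = 2.9/cos44.5° = 4.066 m; N'_4 = 99·cos44.5° − 4·4.066 = 54.3; c'Δl = 12.60; W sinα = 69.4
Σc'Δl = 37.1 kN/m; ΣN' = 362.2 kN/m; ΣW sinα = 204.1 kN/m
Resisting = 37.1 + 362.2·tan29.0° = 37.1 + 200.8 = 237.9 kN/m
FS = 237.9 / 204.1 = 1.166

FS = 1.17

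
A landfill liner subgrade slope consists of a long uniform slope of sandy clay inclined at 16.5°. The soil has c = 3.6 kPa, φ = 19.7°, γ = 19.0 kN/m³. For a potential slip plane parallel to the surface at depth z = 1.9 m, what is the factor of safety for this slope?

For an infinite slope with a slip plane parallel to the surface (no pore pressure): FS = [c + γz cos²β tanφ] / [γz sinβ cosβ].
γz = 19.0·1.9 = 36.10 kN/m²
Numerator = 3.6 + 36.10·cos²16.5°·tan19.7° = 3.6 + 36.10·0.9193·0.3581 = 15.483 kPa
Denominator = 36.10·sin16.5°·cos16.5° = 36.10·0.2840·0.9588 = 9.831 kPa
FS = 15.483 / 9.831 = 1.575

FS = 1.57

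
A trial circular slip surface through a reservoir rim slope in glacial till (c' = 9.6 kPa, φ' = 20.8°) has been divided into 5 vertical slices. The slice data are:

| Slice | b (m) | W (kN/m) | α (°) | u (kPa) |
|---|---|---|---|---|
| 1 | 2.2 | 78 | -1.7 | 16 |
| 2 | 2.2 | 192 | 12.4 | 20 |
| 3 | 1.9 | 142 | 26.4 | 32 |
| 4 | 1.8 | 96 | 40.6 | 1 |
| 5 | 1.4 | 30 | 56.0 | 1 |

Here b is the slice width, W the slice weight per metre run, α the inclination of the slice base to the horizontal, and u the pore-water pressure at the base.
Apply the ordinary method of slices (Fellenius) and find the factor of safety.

FS = 1.24

Ordinary method of slices: FS = Σ[c'·Δl_i + (W_i cosα_i − u_i·Δl_i)·tanφ'] / Σ W_i sinα_i, with Δl_i = b_i / cosα_i.
Slice 1: Δl = 2.2/cos(-1.7°) = 2.201 m; N'_1 = 78·cos(-1.7°) − 16·2.201 = 42.8; c'Δl = 21.13; W sinα = -2.3
Slice 2: Δl = 2.2/cos12.4° = 2.253 m; N'_2 = 192·cos12.4° − 20·2.253 = 142.5; c'Δl = 21.62; W sinα = 41.2
Slice 3: Δl = 1.9/cos26.4° = 2.121 m; N'_3 = 142·cos26.4° − 32·2.121 = 59.3; c'Δl = 20.36; W sinα = 63.1
Slice 4: Δl = 1.8/cos40.6° = 2.371 m; N'_4 = 96·cos40.6° − 1·2.371 = 70.5; c'Δl = 22.76; W sinα = 62.5
Slice 5: Δl = 1.4/cos56.0° = 2.504 m; N'_5 = 30·cos56.0° − 1·2.504 = 14.3; c'Δl = 24.03; W sinα = 24.9
Σc'Δl = 109.9 kN/m; ΣN' = 329.3 kN/m; ΣW sinα = 189.4 kN/m
Resisting = 109.9 + 329.3·tan20.8° = 109.9 + 125.1 = 235.0 kN/m
FS = 235.0 / 189.4 = 1.241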